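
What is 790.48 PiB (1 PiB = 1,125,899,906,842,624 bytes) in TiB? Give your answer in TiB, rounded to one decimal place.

790.48 PiB = 790.48 × 2^50 bytes = 890,001,358,360,957,419.52 bytes
1 TiB = 2^40 bytes = 1,099,511,627,776 bytes
890,001,358,360,957,419.52 / 1,099,511,627,776 = 809,451.5 TiB

809,451.5 TiB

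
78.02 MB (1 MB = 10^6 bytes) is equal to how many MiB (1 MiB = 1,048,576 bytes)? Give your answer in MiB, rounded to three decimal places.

74.406 MiB

78.02 MB = 78.02 × 10^6 bytes = 78,020,000 bytes
1 MiB = 2^20 bytes = 1,048,576 bytes
78,020,000 / 1,048,576 = 74.406 MiB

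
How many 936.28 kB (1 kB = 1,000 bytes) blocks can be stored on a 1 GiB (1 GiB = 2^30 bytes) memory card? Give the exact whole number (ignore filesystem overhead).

Capacity: 1 GiB = 1,073,741,824 bytes
Per item: 936.28 kB = 936,280 bytes
⌊1,073,741,824 / 936,280⌋ = 1,146

1,146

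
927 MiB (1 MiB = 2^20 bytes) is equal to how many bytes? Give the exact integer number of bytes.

927 × 1,048,576 = 972,029,952 bytes  (1 MiB = 2^20 bytes)

972,029,952 bytes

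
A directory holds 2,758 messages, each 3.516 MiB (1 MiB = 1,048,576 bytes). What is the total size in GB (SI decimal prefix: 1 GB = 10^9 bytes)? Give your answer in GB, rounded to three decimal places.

Total = 2,758 × 3.516 MiB = 9697.128 MiB
= 9697.128 × 1,048,576 bytes = 10,168,175,689.728 bytes
1 GB = 1,000,000,000 bytes
10,168,175,689.728 / 1,000,000,000 = 10.168 GB

10.168 GB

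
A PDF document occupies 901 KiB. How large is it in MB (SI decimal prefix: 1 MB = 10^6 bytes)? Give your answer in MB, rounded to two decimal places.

0.92 MB

901 KiB × 1,024 bytes/KiB = 922,624 bytes
1 MB = 10^6 bytes = 1,000,000 bytes
922,624 / 1,000,000 = 0.92 MB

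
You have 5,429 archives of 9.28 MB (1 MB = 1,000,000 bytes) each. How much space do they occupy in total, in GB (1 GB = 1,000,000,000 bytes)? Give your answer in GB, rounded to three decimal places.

50.381 GB

Total = 5,429 × 9.28 MB = 50381.12 MB
= 50381.12 × 1,000,000 bytes = 50,381,120,000 bytes
1 GB = 1,000,000,000 bytes
50,381,120,000 / 1,000,000,000 = 50.381 GB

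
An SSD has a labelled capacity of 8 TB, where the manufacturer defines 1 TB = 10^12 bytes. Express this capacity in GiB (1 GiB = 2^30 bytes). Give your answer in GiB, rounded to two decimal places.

8 TB = 8 × 10^12 bytes = 8,000,000,000,000 bytes
1 GiB = 1,073,741,824 bytes
8,000,000,000,000 / 1,073,741,824 = 7,450.58 GiB

7,450.58 GiB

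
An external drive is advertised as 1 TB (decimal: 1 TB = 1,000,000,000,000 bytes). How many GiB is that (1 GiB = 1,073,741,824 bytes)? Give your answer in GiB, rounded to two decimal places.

1 TB × 1,000,000,000,000 bytes/TB = 1,000,000,000,000 bytes
1 GiB = 1,073,741,824 bytes
1,000,000,000,000 / 1,073,741,824 = 931.32 GiB

931.32 GiB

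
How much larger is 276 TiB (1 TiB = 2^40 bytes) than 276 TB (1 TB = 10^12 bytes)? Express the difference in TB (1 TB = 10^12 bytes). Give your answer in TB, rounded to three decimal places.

27.465 TB

276 TiB = 276 × 1,099,511,627,776 = 303,465,209,266,176 bytes
276 TB = 276 × 1,000,000,000,000 = 276,000,000,000,000 bytes
difference = 27,465,209,266,176 bytes
27,465,209,266,176 / 1,000,000,000,000 = 27.465 TB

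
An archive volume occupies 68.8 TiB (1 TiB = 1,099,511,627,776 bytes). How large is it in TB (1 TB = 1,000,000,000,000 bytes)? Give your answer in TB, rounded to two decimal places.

68.8 TiB = 68.8 × 2^40 bytes = 75,646,399,990,988.8 bytes
1 TB = 1,000,000,000,000 bytes
75,646,399,990,988.8 / 1,000,000,000,000 = 75.65 TB

75.65 TB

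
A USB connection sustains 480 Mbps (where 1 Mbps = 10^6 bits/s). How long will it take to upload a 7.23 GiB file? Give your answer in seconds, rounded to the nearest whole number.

129 seconds

7.23 GiB = 7,763,153,387.52 bytes = 62,105,227,100.16 bits
480 Mbps = 480,000,000 bits/s
time = 62,105,227,100.16 / 480,000,000 = 129 s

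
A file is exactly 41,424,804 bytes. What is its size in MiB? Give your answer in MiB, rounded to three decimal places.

39.506 MiB

41,424,804 bytes given.
1 MiB = 2^20 bytes = 1,048,576 bytes
41,424,804 / 1,048,576 = 39.506 MiB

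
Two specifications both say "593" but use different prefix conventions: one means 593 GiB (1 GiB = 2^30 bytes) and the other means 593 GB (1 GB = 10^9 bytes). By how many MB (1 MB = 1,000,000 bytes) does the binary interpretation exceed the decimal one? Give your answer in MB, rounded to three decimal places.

43,728.902 MB

593 GiB = 593 × 1,073,741,824 = 636,728,901,632 bytes
593 GB = 593 × 1,000,000,000 = 593,000,000,000 bytes
difference = 43,728,901,632 bytes
43,728,901,632 / 1,000,000 = 43,728.902 MB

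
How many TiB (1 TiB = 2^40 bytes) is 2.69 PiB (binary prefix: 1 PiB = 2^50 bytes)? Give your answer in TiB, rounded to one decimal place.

2,754.6 TiB

2.69 PiB = 2.69 × 2^50 bytes = 3,028,670,749,406,658.56 bytes
1 TiB = 2^40 bytes = 1,099,511,627,776 bytes
3,028,670,749,406,658.56 / 1,099,511,627,776 = 2,754.6 TiB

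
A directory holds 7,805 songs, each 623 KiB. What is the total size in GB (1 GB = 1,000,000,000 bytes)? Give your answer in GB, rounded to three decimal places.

Total = 7,805 × 623 KiB = 4,862,515 KiB
= 4,862,515 × 1,024 bytes = 4,979,215,360 bytes
1 GB = 1,000,000,000 bytes
4,979,215,360 / 1,000,000,000 = 4.979 GB

4.979 GB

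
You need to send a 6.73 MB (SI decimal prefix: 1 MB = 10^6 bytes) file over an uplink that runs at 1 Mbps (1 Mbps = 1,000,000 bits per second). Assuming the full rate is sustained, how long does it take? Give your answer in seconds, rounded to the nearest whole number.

54 seconds

6.73 MB = 6,730,000 bytes = 53,840,000 bits
1 Mbps = 1,000,000 bits/s
time = 53,840,000 / 1,000,000 = 54 s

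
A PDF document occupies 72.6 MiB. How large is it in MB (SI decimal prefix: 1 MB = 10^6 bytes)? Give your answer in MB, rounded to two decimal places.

76.13 MB

72.6 MiB = 72.6 × 2^20 bytes = 76,126,617.6 bytes
1 MB = 10^6 bytes = 1,000,000 bytes
76,126,617.6 / 1,000,000 = 76.13 MB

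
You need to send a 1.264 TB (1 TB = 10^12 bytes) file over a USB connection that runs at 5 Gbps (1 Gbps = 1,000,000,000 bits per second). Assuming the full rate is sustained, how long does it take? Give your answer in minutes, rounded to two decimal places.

1.264 TB = 1,264,000,000,000 bytes = 10,112,000,000,000 bits
5 Gbps = 5,000,000,000 bits/s
time = 10,112,000,000,000 / 5,000,000,000 = 2,022.400 s
2,022.400 s / 60 = 33.71 minutes

33.71 minutes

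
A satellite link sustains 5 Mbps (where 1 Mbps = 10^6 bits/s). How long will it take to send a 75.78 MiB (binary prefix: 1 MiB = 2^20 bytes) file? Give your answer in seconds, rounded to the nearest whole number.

75.78 MiB = 79,461,089.28 bytes = 635,688,714.24 bits
5 Mbps = 5,000,000 bits/s
time = 635,688,714.24 / 5,000,000 = 127 s

127 seconds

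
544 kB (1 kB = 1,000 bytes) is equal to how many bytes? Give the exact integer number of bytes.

544,000 bytes

544 × 1,000 = 544,000 bytes  (1 kB = 10^3 bytes)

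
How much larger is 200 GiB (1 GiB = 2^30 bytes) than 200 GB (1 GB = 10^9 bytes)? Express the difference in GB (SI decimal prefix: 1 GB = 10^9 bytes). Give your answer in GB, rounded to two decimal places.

200 GiB = 200 × 1,073,741,824 = 214,748,364,800 bytes
200 GB = 200 × 1,000,000,000 = 200,000,000,000 bytes
difference = 14,748,364,800 bytes
14,748,364,800 / 1,000,000,000 = 14.75 GB

14.75 GB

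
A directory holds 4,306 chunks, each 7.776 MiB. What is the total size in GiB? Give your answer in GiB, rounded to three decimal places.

32.699 GiB

Total = 4,306 × 7.776 MiB = 33483.456 MiB
= 33483.456 × 1,048,576 bytes = 35,109,948,358.656 bytes
1 GiB = 1,073,741,824 bytes
35,109,948,358.656 / 1,073,741,824 = 32.699 GiB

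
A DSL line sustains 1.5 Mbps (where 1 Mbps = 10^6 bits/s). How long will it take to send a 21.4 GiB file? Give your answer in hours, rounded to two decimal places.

21.4 GiB = 22,978,075,033.6 bytes = 183,824,600,268.8 bits
1.5 Mbps = 1,500,000 bits/s
time = 183,824,600,268.8 / 1,500,000 = 122,549.7335 s
122,549.7335 s / 3600 = 34.04 hours

34.04 hours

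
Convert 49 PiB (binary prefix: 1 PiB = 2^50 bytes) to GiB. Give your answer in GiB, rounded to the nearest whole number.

49 PiB = 49 × 2^50 bytes = 55,169,095,435,288,576 bytes
1 GiB = 1,073,741,824 bytes
55,169,095,435,288,576 / 1,073,741,824 = 51,380,224 GiB

51,380,224 GiB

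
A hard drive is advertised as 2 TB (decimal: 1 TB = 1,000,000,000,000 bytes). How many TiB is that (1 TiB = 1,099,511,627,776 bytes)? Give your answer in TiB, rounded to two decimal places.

1.82 TiB

2 TB = 2 × 10^12 bytes = 2,000,000,000,000 bytes
1 TiB = 1,099,511,627,776 bytes
2,000,000,000,000 / 1,099,511,627,776 = 1.82 TiB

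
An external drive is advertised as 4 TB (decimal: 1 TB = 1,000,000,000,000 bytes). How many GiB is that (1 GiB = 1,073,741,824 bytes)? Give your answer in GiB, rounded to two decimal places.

4 TB = 4 × 10^12 bytes = 4,000,000,000,000 bytes
1 GiB = 2^30 bytes = 1,073,741,824 bytes
4,000,000,000,000 / 1,073,741,824 = 3,725.29 GiB

3,725.29 GiB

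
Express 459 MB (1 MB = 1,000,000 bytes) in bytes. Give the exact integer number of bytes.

459,000,000 bytes

459 × 1,000,000 = 459,000,000 bytes  (1 MB = 10^6 bytes)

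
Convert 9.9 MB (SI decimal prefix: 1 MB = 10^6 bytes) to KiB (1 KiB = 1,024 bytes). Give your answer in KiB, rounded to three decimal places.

9.9 MB = 9.9 × 10^6 bytes = 9,900,000 bytes
1 KiB = 2^10 bytes = 1,024 bytes
9,900,000 / 1,024 = 9,667.969 KiB

9,667.969 KiB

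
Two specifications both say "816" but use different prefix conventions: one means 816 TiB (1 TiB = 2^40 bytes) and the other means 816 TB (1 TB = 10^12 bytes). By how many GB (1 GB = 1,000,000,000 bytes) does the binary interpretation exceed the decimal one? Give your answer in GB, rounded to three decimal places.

81,201.488 GB

816 TiB = 816 × 1,099,511,627,776 = 897,201,488,265,216 bytes
816 TB = 816 × 1,000,000,000,000 = 816,000,000,000,000 bytes
difference = 81,201,488,265,216 bytes
81,201,488,265,216 / 1,000,000,000 = 81,201.488 GB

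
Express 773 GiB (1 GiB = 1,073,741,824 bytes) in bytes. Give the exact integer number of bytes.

830,002,429,952 bytes

773 × 1,073,741,824 = 830,002,429,952 bytes  (1 GiB = 2^30 bytes)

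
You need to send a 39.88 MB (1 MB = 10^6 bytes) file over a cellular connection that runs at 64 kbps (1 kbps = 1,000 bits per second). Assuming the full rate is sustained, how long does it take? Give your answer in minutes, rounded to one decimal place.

83.1 minutes

39.88 MB = 39,880,000 bytes = 319,040,000 bits
64 kbps = 64,000 bits/s
time = 319,040,000 / 64,000 = 4,985.00 s
4,985.00 s / 60 = 83.1 minutes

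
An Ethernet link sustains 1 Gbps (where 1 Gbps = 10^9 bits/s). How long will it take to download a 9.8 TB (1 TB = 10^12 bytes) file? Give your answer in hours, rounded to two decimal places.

21.78 hours

9.8 TB = 9,800,000,000,000 bytes = 78,400,000,000,000 bits
1 Gbps = 1,000,000,000 bits/s
time = 78,400,000,000,000 / 1,000,000,000 = 78,400.0000 s
78,400.0000 s / 3600 = 21.78 hours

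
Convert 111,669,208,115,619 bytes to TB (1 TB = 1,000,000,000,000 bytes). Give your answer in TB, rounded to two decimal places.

111.67 TB

111,669,208,115,619 bytes given.
1 TB = 10^12 bytes = 1,000,000,000,000 bytes
111,669,208,115,619 / 1,000,000,000,000 = 111.67 TB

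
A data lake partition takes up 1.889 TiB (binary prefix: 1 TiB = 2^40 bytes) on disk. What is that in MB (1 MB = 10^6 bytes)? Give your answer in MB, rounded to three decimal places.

2,076,977.465 MB

1.889 TiB × 1,099,511,627,776 bytes/TiB = 2,076,977,464,868.864 bytes
1 MB = 1,000,000 bytes
2,076,977,464,868.864 / 1,000,000 = 2,076,977.465 MB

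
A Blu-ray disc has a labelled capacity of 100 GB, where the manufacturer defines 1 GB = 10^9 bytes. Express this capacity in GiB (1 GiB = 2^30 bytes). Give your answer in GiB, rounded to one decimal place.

93.1 GiB

100 GB × 1,000,000,000 bytes/GB = 100,000,000,000 bytes
1 GiB = 1,073,741,824 bytes
100,000,000,000 / 1,073,741,824 = 93.1 GiB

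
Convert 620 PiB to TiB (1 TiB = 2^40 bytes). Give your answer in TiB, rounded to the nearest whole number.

620 PiB × 1,125,899,906,842,624 bytes/PiB = 698,057,942,242,426,880 bytes
1 TiB = 1,099,511,627,776 bytes
698,057,942,242,426,880 / 1,099,511,627,776 = 634,880 TiB

634,880 TiB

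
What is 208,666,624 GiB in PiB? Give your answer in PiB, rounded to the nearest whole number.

208,666,624 GiB = 208,666,624 × 2^30 bytes = 224,054,081,461,682,176 bytes
1 PiB = 2^50 bytes = 1,125,899,906,842,624 bytes
224,054,081,461,682,176 / 1,125,899,906,842,624 = 199 PiB

199 PiB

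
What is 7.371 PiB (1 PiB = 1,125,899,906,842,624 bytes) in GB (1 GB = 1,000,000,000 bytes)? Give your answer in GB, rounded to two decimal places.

7.371 PiB × 1,125,899,906,842,624 bytes/PiB = 8,299,008,213,336,981.504 bytes
1 GB = 1,000,000,000 bytes
8,299,008,213,336,981.504 / 1,000,000,000 = 8,299,008.21 GB

8,299,008.21 GB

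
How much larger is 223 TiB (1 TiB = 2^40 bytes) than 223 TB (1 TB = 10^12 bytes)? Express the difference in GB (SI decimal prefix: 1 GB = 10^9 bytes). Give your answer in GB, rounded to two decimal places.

22,191.09 GB

223 TiB = 223 × 1,099,511,627,776 = 245,191,092,994,048 bytes
223 TB = 223 × 1,000,000,000,000 = 223,000,000,000,000 bytes
difference = 22,191,092,994,048 bytes
22,191,092,994,048 / 1,000,000,000 = 22,191.09 GB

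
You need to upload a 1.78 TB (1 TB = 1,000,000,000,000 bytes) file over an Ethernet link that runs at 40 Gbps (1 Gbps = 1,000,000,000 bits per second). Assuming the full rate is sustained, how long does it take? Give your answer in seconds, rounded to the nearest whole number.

356 seconds

1.78 TB = 1,780,000,000,000 bytes = 14,240,000,000,000 bits
40 Gbps = 40,000,000,000 bits/s
time = 14,240,000,000,000 / 40,000,000,000 = 356 s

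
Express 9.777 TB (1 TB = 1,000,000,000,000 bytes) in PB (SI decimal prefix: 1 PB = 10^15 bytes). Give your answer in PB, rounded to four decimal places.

9.777 TB × 1,000,000,000,000 bytes/TB = 9,777,000,000,000 bytes
1 PB = 10^15 bytes = 1,000,000,000,000,000 bytes
9,777,000,000,000 / 1,000,000,000,000,000 = 0.0098 PB

0.0098 PB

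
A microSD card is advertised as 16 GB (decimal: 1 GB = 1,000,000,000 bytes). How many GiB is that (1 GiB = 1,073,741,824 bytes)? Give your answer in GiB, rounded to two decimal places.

16 GB = 16 × 10^9 bytes = 16,000,000,000 bytes
1 GiB = 2^30 bytes = 1,073,741,824 bytes
16,000,000,000 / 1,073,741,824 = 14.90 GiB

14.90 GiB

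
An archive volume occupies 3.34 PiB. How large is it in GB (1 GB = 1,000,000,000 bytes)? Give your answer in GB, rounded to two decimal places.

3,760,505.69 GB

3.34 PiB × 1,125,899,906,842,624 bytes/PiB = 3,760,505,688,854,364.16 bytes
1 GB = 1,000,000,000 bytes
3,760,505,688,854,364.16 / 1,000,000,000 = 3,760,505.69 GB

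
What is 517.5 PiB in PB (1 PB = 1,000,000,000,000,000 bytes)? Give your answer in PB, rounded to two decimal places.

582.65 PB

517.5 PiB = 517.5 × 2^50 bytes = 582,653,201,791,057,920 bytes
1 PB = 10^15 bytes = 1,000,000,000,000,000 bytes
582,653,201,791,057,920 / 1,000,000,000,000,000 = 582.65 PB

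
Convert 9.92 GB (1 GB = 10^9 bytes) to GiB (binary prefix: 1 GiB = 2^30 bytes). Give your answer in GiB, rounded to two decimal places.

9.92 GB = 9.92 × 10^9 bytes = 9,920,000,000 bytes
1 GiB = 1,073,741,824 bytes
9,920,000,000 / 1,073,741,824 = 9.24 GiB

9.24 GiB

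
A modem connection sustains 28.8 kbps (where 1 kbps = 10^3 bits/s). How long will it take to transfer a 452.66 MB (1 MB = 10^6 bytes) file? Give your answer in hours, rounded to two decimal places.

34.93 hours

452.66 MB = 452,660,000 bytes = 3,621,280,000 bits
28.8 kbps = 28,800 bits/s
time = 3,621,280,000 / 28,800 = 125,738.8889 s
125,738.8889 s / 3600 = 34.93 hours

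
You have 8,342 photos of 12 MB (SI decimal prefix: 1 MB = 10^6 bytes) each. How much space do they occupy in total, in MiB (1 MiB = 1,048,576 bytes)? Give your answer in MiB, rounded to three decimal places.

Total = 8,342 × 12 MB = 100,104 MB
= 100,104 × 1,000,000 bytes = 100,104,000,000 bytes
1 MiB = 1,048,576 bytes
100,104,000,000 / 1,048,576 = 95,466.614 MiB

95,466.614 MiB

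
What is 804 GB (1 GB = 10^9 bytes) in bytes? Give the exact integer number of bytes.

804 × 1,000,000,000 = 804,000,000,000 bytes  (1 GB = 10^9 bytes)

804,000,000,000 bytes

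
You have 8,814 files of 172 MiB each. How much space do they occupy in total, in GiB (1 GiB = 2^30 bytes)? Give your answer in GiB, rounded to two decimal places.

1,480.48 GiB

Total = 8,814 × 172 MiB = 1,516,008 MiB
= 1,516,008 × 1,048,576 bytes = 1,589,649,604,608 bytes
1 GiB = 1,073,741,824 bytes
1,589,649,604,608 / 1,073,741,824 = 1,480.48 GiB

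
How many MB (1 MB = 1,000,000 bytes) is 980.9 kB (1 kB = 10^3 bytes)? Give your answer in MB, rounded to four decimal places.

980.9 kB = 980.9 × 10^3 bytes = 980,900 bytes
1 MB = 1,000,000 bytes
980,900 / 1,000,000 = 0.9809 MB

0.9809 MB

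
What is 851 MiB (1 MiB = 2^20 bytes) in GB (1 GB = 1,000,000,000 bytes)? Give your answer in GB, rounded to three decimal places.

0.892 GB

851 MiB = 851 × 2^20 bytes = 892,338,176 bytes
1 GB = 1,000,000,000 bytes
892,338,176 / 1,000,000,000 = 0.892 GB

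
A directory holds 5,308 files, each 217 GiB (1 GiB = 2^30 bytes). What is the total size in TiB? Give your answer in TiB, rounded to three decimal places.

1,124.840 TiB

Total = 5,308 × 217 GiB = 1,151,836 GiB
= 1,151,836 × 1,073,741,824 bytes = 1,236,774,487,588,864 bytes
1 TiB = 1,099,511,627,776 bytes
1,236,774,487,588,864 / 1,099,511,627,776 = 1,124.840 TiB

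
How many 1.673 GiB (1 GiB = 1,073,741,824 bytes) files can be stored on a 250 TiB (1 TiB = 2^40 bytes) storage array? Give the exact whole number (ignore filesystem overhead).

Capacity: 250 TiB = 274,877,906,944,000 bytes
Per item: 1.673 GiB = 1,796,370,071.552 bytes
⌊274,877,906,944,000 / 1,796,370,071.552⌋ = 153,018

153,018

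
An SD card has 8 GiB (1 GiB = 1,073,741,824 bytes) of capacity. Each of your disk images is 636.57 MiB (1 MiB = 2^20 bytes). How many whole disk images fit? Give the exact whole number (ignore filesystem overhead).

Capacity: 8 GiB = 8,589,934,592 bytes
Per item: 636.57 MiB = 667,492,024.32 bytes
⌊8,589,934,592 / 667,492,024.32⌋ = 12

12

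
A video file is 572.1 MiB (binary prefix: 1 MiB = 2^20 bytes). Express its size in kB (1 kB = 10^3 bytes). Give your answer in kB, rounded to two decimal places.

599,890.33 kB

572.1 MiB = 572.1 × 2^20 bytes = 599,890,329.6 bytes
1 kB = 1,000 bytes
599,890,329.6 / 1,000 = 599,890.33 kB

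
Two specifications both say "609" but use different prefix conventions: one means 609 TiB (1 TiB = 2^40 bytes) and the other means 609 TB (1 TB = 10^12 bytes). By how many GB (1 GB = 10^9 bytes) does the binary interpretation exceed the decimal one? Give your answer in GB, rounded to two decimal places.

609 TiB = 609 × 1,099,511,627,776 = 669,602,581,315,584 bytes
609 TB = 609 × 1,000,000,000,000 = 609,000,000,000,000 bytes
difference = 60,602,581,315,584 bytes
60,602,581,315,584 / 1,000,000,000 = 60,602.58 GB

60,602.58 GB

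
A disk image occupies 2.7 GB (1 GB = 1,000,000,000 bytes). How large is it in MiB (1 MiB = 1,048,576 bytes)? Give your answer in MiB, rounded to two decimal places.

2.7 GB = 2.7 × 10^9 bytes = 2,700,000,000 bytes
1 MiB = 1,048,576 bytes
2,700,000,000 / 1,048,576 = 2,574.92 MiB

2,574.92 MiB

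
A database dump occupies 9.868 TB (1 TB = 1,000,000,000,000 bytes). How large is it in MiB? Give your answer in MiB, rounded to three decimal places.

9,410,858.154 MiB

9.868 TB × 1,000,000,000,000 bytes/TB = 9,868,000,000,000 bytes
1 MiB = 1,048,576 bytes
9,868,000,000,000 / 1,048,576 = 9,410,858.154 MiB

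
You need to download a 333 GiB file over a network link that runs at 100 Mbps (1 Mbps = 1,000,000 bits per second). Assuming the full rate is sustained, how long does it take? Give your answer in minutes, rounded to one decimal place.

333 GiB = 357,556,027,392 bytes = 2,860,448,219,136 bits
100 Mbps = 100,000,000 bits/s
time = 2,860,448,219,136 / 100,000,000 = 28,604.48 s
28,604.48 s / 60 = 476.7 minutes

476.7 minutes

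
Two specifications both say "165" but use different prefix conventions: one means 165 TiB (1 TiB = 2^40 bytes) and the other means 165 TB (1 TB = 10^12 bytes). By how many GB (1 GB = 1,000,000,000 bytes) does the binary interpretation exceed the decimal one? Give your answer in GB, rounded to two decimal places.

16,419.42 GB

165 TiB = 165 × 1,099,511,627,776 = 181,419,418,583,040 bytes
165 TB = 165 × 1,000,000,000,000 = 165,000,000,000,000 bytes
difference = 16,419,418,583,040 bytes
16,419,418,583,040 / 1,000,000,000 = 16,419.42 GB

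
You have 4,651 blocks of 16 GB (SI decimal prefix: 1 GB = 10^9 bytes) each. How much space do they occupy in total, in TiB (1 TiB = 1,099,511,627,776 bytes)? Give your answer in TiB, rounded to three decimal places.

67.681 TiB

Total = 4,651 × 16 GB = 74,416 GB
= 74,416 × 1,000,000,000 bytes = 74,416,000,000,000 bytes
1 TiB = 1,099,511,627,776 bytes
74,416,000,000,000 / 1,099,511,627,776 = 67.681 TiB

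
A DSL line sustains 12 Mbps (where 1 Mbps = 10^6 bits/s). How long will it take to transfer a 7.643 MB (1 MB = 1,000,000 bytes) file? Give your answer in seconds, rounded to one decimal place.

5.1 seconds

7.643 MB = 7,643,000 bytes = 61,144,000 bits
12 Mbps = 12,000,000 bits/s
time = 61,144,000 / 12,000,000 = 5.1 s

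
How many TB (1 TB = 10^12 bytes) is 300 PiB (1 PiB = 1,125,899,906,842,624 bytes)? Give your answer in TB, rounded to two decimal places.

300 PiB × 1,125,899,906,842,624 bytes/PiB = 337,769,972,052,787,200 bytes
1 TB = 10^12 bytes = 1,000,000,000,000 bytes
337,769,972,052,787,200 / 1,000,000,000,000 = 337,769.97 TB

337,769.97 TB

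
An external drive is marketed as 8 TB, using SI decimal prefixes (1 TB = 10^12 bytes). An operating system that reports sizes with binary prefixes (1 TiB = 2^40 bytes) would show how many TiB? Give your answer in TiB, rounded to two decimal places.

7.28 TiB

8 TB = 8 × 10^12 bytes = 8,000,000,000,000 bytes
1 TiB = 1,099,511,627,776 bytes
8,000,000,000,000 / 1,099,511,627,776 = 7.28 TiB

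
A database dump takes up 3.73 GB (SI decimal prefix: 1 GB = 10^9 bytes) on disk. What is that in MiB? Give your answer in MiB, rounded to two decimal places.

3.73 GB × 1,000,000,000 bytes/GB = 3,730,000,000 bytes
1 MiB = 1,048,576 bytes
3,730,000,000 / 1,048,576 = 3,557.21 MiB

3,557.21 MiB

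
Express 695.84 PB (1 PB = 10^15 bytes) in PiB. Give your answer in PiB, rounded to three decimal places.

618.030 PiB

695.84 PB = 695.84 × 10^15 bytes = 695,840,000,000,000,000 bytes
1 PiB = 1,125,899,906,842,624 bytes
695,840,000,000,000,000 / 1,125,899,906,842,624 = 618.030 PiB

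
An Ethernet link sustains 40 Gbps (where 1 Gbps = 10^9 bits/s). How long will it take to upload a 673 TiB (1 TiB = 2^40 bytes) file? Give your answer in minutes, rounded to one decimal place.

673 TiB = 739,971,325,493,248 bytes = 5,919,770,603,945,984 bits
40 Gbps = 40,000,000,000 bits/s
time = 5,919,770,603,945,984 / 40,000,000,000 = 147,994.27 s
147,994.27 s / 60 = 2,466.6 minutes

2,466.6 minutes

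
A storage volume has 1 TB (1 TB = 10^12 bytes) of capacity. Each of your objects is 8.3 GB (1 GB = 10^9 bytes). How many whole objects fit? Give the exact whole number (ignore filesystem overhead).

Capacity: 1 TB = 1,000,000,000,000 bytes
Per item: 8.3 GB = 8,300,000,000 bytes
⌊1,000,000,000,000 / 8,300,000,000⌋ = 120

120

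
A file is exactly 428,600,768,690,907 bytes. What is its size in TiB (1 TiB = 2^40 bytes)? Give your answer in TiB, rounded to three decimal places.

389.810 TiB

428,600,768,690,907 bytes given.
1 TiB = 1,099,511,627,776 bytes
428,600,768,690,907 / 1,099,511,627,776 = 389.810 TiB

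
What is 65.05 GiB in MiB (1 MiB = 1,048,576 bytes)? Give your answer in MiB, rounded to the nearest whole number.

66,611 MiB

65.05 GiB × 1,073,741,824 bytes/GiB = 69,846,905,651.2 bytes
1 MiB = 2^20 bytes = 1,048,576 bytes
69,846,905,651.2 / 1,048,576 = 66,611 MiB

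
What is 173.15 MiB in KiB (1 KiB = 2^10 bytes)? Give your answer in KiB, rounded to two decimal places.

173.15 MiB × 1,048,576 bytes/MiB = 181,560,934.4 bytes
1 KiB = 2^10 bytes = 1,024 bytes
181,560,934.4 / 1,024 = 177,305.60 KiB

177,305.60 KiB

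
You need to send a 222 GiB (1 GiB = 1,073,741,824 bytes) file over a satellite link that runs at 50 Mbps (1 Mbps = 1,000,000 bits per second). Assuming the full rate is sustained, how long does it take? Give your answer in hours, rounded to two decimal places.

10.59 hours

222 GiB = 238,370,684,928 bytes = 1,906,965,479,424 bits
50 Mbps = 50,000,000 bits/s
time = 1,906,965,479,424 / 50,000,000 = 38,139.3096 s
38,139.3096 s / 3600 = 10.59 hours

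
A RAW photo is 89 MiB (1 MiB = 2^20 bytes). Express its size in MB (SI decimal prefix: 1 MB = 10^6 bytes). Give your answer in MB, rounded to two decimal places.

93.32 MB

89 MiB = 89 × 2^20 bytes = 93,323,264 bytes
1 MB = 1,000,000 bytes
93,323,264 / 1,000,000 = 93.32 MB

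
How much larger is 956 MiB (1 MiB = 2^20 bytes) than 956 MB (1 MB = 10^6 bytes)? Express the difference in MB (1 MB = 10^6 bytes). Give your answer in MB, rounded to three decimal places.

956 MiB = 956 × 1,048,576 = 1,002,438,656 bytes
956 MB = 956 × 1,000,000 = 956,000,000 bytes
difference = 46,438,656 bytes
46,438,656 / 1,000,000 = 46.439 MB

46.439 MB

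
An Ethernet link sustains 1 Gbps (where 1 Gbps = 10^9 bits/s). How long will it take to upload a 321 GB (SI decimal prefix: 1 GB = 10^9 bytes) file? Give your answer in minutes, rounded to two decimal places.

42.80 minutes

321 GB = 321,000,000,000 bytes = 2,568,000,000,000 bits
1 Gbps = 1,000,000,000 bits/s
time = 2,568,000,000,000 / 1,000,000,000 = 2,568.000 s
2,568.000 s / 60 = 42.80 minutes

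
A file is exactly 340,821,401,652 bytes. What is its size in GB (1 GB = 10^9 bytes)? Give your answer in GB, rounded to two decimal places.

340,821,401,652 bytes given.
1 GB = 10^9 bytes = 1,000,000,000 bytes
340,821,401,652 / 1,000,000,000 = 340.82 GB

340.82 GB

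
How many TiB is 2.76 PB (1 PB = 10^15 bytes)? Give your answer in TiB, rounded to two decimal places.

2.76 PB = 2.76 × 10^15 bytes = 2,760,000,000,000,000 bytes
1 TiB = 2^40 bytes = 1,099,511,627,776 bytes
2,760,000,000,000,000 / 1,099,511,627,776 = 2,510.21 TiB

2,510.21 TiB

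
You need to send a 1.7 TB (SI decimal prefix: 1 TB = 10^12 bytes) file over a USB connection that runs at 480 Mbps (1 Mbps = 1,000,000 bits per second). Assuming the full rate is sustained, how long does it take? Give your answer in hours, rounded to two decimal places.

7.87 hours

1.7 TB = 1,700,000,000,000 bytes = 13,600,000,000,000 bits
480 Mbps = 480,000,000 bits/s
time = 13,600,000,000,000 / 480,000,000 = 28,333.3333 s
28,333.3333 s / 3600 = 7.87 hours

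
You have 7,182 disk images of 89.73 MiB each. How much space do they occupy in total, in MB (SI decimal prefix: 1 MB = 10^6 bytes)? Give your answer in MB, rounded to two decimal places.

675,745.22 MB

Total = 7,182 × 89.73 MiB = 644440.86 MiB
= 644440.86 × 1,048,576 bytes = 675,745,219,215.36 bytes
1 MB = 1,000,000 bytes
675,745,219,215.36 / 1,000,000 = 675,745.22 MB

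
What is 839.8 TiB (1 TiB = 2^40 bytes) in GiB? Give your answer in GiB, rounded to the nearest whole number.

839.8 TiB = 839.8 × 2^40 bytes = 923,369,865,006,284.8 bytes
1 GiB = 1,073,741,824 bytes
923,369,865,006,284.8 / 1,073,741,824 = 859,955 GiB

859,955 GiB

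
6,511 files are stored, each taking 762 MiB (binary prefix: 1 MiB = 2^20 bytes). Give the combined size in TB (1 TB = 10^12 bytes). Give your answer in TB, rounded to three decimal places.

5.202 TB

Total = 6,511 × 762 MiB = 4,961,382 MiB
= 4,961,382 × 1,048,576 bytes = 5,202,386,092,032 bytes
1 TB = 1,000,000,000,000 bytes
5,202,386,092,032 / 1,000,000,000,000 = 5.202 TB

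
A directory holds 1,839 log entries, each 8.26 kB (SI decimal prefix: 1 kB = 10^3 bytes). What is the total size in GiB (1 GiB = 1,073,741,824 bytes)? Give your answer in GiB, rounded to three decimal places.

0.014 GiB

Total = 1,839 × 8.26 kB = 15190.14 kB
= 15190.14 × 1,000 bytes = 15,190,140 bytes
1 GiB = 1,073,741,824 bytes
15,190,140 / 1,073,741,824 = 0.014 GiB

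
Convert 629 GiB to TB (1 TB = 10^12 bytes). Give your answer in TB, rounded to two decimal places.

629 GiB = 629 × 2^30 bytes = 675,383,607,296 bytes
1 TB = 1,000,000,000,000 bytes
675,383,607,296 / 1,000,000,000,000 = 0.68 TB

0.68 TB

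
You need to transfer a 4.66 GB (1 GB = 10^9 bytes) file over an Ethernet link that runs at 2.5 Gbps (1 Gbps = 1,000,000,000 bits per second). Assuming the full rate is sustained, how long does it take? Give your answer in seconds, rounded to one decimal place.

4.66 GB = 4,660,000,000 bytes = 37,280,000,000 bits
2.5 Gbps = 2,500,000,000 bits/s
time = 37,280,000,000 / 2,500,000,000 = 14.9 s

14.9 seconds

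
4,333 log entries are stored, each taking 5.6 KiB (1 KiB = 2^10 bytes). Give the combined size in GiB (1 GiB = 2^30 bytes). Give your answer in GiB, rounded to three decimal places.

0.023 GiB

Total = 4,333 × 5.6 KiB = 24264.8 KiB
= 24264.8 × 1,024 bytes = 24,847,155.2 bytes
1 GiB = 1,073,741,824 bytes
24,847,155.2 / 1,073,741,824 = 0.023 GiB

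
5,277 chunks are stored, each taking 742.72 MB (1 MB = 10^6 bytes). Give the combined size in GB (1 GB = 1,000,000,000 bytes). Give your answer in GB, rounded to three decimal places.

Total = 5,277 × 742.72 MB = 3919333.44 MB
= 3919333.44 × 1,000,000 bytes = 3,919,333,440,000 bytes
1 GB = 1,000,000,000 bytes
3,919,333,440,000 / 1,000,000,000 = 3,919.333 GB

3,919.333 GB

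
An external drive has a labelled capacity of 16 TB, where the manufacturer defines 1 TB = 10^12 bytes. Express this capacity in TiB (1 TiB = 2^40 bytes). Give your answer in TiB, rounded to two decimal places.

16 TB = 16 × 10^12 bytes = 16,000,000,000,000 bytes
1 TiB = 2^40 bytes = 1,099,511,627,776 bytes
16,000,000,000,000 / 1,099,511,627,776 = 14.55 TiB

14.55 TiB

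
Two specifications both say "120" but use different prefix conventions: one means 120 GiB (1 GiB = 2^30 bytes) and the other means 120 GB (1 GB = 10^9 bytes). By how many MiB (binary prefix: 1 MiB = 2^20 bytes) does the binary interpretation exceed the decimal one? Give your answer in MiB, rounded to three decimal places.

120 GiB = 120 × 1,073,741,824 = 128,849,018,880 bytes
120 GB = 120 × 1,000,000,000 = 120,000,000,000 bytes
difference = 8,849,018,880 bytes
8,849,018,880 / 1,048,576 = 8,439.082 MiB

8,439.082 MiB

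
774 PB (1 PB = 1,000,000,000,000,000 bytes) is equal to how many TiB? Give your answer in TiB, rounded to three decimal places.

774 PB × 1,000,000,000,000,000 bytes/PB = 774,000,000,000,000,000 bytes
1 TiB = 2^40 bytes = 1,099,511,627,776 bytes
774,000,000,000,000,000 / 1,099,511,627,776 = 703,948.899 TiB

703,948.899 TiB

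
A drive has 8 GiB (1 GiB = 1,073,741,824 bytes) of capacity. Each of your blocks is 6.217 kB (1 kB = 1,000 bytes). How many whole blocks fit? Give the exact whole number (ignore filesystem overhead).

Capacity: 8 GiB = 8,589,934,592 bytes
Per item: 6.217 kB = 6,217 bytes
⌊8,589,934,592 / 6,217⌋ = 1,381,684

1,381,684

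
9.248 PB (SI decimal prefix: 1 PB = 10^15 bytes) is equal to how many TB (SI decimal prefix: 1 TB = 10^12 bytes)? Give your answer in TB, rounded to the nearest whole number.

9,248 TB

9.248 PB × 1,000,000,000,000,000 bytes/PB = 9,248,000,000,000,000 bytes
1 TB = 10^12 bytes = 1,000,000,000,000 bytes
9,248,000,000,000,000 / 1,000,000,000,000 = 9,248 TB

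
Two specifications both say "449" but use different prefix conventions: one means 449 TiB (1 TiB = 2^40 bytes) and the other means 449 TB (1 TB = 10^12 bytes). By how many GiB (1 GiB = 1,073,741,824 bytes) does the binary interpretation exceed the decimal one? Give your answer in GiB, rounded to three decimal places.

41,612.164 GiB

449 TiB = 449 × 1,099,511,627,776 = 493,680,720,871,424 bytes
449 TB = 449 × 1,000,000,000,000 = 449,000,000,000,000 bytes
difference = 44,680,720,871,424 bytes
44,680,720,871,424 / 1,073,741,824 = 41,612.164 GiB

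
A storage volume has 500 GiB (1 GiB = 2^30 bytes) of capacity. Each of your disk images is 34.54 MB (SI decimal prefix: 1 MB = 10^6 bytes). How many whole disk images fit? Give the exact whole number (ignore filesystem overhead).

15,543

Capacity: 500 GiB = 536,870,912,000 bytes
Per item: 34.54 MB = 34,540,000 bytes
⌊536,870,912,000 / 34,540,000⌋ = 15,543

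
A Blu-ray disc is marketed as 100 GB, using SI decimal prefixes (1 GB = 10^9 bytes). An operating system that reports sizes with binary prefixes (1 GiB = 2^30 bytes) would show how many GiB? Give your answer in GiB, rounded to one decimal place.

100 GB × 1,000,000,000 bytes/GB = 100,000,000,000 bytes
1 GiB = 1,073,741,824 bytes
100,000,000,000 / 1,073,741,824 = 93.1 GiB

93.1 GiB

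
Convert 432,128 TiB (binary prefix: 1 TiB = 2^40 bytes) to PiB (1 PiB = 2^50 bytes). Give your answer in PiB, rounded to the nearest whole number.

432,128 TiB = 432,128 × 2^40 bytes = 475,129,760,687,587,328 bytes
1 PiB = 1,125,899,906,842,624 bytes
475,129,760,687,587,328 / 1,125,899,906,842,624 = 422 PiB

422 PiB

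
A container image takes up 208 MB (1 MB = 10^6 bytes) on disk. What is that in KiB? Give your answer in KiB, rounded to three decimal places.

208 MB × 1,000,000 bytes/MB = 208,000,000 bytes
1 KiB = 2^10 bytes = 1,024 bytes
208,000,000 / 1,024 = 203,125.000 KiB

203,125.000 KiB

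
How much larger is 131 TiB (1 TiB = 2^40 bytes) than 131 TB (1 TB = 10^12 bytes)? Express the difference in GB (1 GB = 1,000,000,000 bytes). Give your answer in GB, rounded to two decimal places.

13,036.02 GB

131 TiB = 131 × 1,099,511,627,776 = 144,036,023,238,656 bytes
131 TB = 131 × 1,000,000,000,000 = 131,000,000,000,000 bytes
difference = 13,036,023,238,656 bytes
13,036,023,238,656 / 1,000,000,000 = 13,036.02 GB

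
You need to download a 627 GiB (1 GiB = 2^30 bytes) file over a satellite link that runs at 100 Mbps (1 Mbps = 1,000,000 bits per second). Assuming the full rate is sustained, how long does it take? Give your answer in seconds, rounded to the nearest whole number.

53,859 seconds

627 GiB = 673,236,123,648 bytes = 5,385,888,989,184 bits
100 Mbps = 100,000,000 bits/s
time = 5,385,888,989,184 / 100,000,000 = 53,859 s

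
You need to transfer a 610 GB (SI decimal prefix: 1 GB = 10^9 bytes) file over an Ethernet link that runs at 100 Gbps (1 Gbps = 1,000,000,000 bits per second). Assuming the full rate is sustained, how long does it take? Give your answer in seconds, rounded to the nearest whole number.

610 GB = 610,000,000,000 bytes = 4,880,000,000,000 bits
100 Gbps = 100,000,000,000 bits/s
time = 4,880,000,000,000 / 100,000,000,000 = 49 s

49 seconds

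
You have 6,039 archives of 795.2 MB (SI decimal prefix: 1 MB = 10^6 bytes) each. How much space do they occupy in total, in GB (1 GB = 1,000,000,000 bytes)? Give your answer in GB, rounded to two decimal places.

4,802.21 GB

Total = 6,039 × 795.2 MB = 4802212.8 MB
= 4802212.8 × 1,000,000 bytes = 4,802,212,800,000 bytes
1 GB = 1,000,000,000 bytes
4,802,212,800,000 / 1,000,000,000 = 4,802.21 GB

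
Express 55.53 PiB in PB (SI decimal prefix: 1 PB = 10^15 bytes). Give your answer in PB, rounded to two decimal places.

55.53 PiB × 1,125,899,906,842,624 bytes/PiB = 62,521,221,826,970,910.72 bytes
1 PB = 1,000,000,000,000,000 bytes
62,521,221,826,970,910.72 / 1,000,000,000,000,000 = 62.52 PB

62.52 PB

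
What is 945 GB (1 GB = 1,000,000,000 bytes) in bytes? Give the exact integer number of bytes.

945,000,000,000 bytes

945 × 1,000,000,000 = 945,000,000,000 bytes  (1 GB = 10^9 bytes)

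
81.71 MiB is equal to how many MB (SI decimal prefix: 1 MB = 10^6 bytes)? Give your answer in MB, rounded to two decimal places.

81.71 MiB × 1,048,576 bytes/MiB = 85,679,144.96 bytes
1 MB = 10^6 bytes = 1,000,000 bytes
85,679,144.96 / 1,000,000 = 85.68 MB

85.68 MB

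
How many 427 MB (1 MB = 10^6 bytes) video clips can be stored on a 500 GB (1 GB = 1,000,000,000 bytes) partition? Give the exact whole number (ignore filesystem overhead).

1,170

Capacity: 500 GB = 500,000,000,000 bytes
Per item: 427 MB = 427,000,000 bytes
⌊500,000,000,000 / 427,000,000⌋ = 1,170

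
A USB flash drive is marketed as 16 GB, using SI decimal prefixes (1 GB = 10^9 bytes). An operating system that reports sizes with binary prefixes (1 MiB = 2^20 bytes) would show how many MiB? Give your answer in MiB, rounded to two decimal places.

16 GB = 16 × 10^9 bytes = 16,000,000,000 bytes
1 MiB = 1,048,576 bytes
16,000,000,000 / 1,048,576 = 15,258.79 MiB

15,258.79 MiB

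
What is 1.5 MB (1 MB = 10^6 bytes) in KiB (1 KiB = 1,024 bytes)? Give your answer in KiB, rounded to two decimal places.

1,464.84 KiB

1.5 MB = 1.5 × 10^6 bytes = 1,500,000 bytes
1 KiB = 1,024 bytes
1,500,000 / 1,024 = 1,464.84 KiB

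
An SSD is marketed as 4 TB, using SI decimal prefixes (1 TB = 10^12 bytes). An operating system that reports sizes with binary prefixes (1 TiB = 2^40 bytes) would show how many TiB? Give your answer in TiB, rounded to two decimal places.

3.64 TiB

4 TB × 1,000,000,000,000 bytes/TB = 4,000,000,000,000 bytes
1 TiB = 1,099,511,627,776 bytes
4,000,000,000,000 / 1,099,511,627,776 = 3.64 TiB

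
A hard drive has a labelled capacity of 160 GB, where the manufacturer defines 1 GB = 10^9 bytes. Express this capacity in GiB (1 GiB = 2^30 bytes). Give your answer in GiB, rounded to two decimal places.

160 GB = 160 × 10^9 bytes = 160,000,000,000 bytes
1 GiB = 1,073,741,824 bytes
160,000,000,000 / 1,073,741,824 = 149.01 GiB

149.01 GiB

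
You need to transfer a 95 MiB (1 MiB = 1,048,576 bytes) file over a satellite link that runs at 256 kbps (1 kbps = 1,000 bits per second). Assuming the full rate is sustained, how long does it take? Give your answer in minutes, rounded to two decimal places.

95 MiB = 99,614,720 bytes = 796,917,760 bits
256 kbps = 256,000 bits/s
time = 796,917,760 / 256,000 = 3,112.960 s
3,112.960 s / 60 = 51.88 minutes

51.88 minutes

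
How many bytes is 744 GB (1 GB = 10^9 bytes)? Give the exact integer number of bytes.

744 × 1,000,000,000 = 744,000,000,000 bytes

744,000,000,000 bytes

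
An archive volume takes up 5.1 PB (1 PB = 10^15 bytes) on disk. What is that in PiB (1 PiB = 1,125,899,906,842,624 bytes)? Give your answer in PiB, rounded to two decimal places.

4.53 PiB

5.1 PB × 1,000,000,000,000,000 bytes/PB = 5,100,000,000,000,000 bytes
1 PiB = 1,125,899,906,842,624 bytes
5,100,000,000,000,000 / 1,125,899,906,842,624 = 4.53 PiB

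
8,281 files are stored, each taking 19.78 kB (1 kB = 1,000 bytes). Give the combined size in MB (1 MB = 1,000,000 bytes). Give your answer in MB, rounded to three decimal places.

163.798 MB

Total = 8,281 × 19.78 kB = 163798.18 kB
= 163798.18 × 1,000 bytes = 163,798,180 bytes
1 MB = 1,000,000 bytes
163,798,180 / 1,000,000 = 163.798 MB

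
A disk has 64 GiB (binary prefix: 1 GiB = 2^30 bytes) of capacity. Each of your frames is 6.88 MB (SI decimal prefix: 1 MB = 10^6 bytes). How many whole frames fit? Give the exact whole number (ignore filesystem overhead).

Capacity: 64 GiB = 68,719,476,736 bytes
Per item: 6.88 MB = 6,880,000 bytes
⌊68,719,476,736 / 6,880,000⌋ = 9,988

9,988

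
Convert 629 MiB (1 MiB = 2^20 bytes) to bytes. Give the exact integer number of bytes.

629 × 1,048,576 = 659,554,304 bytes

659,554,304 bytes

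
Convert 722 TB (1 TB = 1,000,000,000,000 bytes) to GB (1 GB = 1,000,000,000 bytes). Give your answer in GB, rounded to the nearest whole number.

722 TB = 722 × 10^12 bytes = 722,000,000,000,000 bytes
1 GB = 1,000,000,000 bytes
722,000,000,000,000 / 1,000,000,000 = 722,000 GB

722,000 GB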